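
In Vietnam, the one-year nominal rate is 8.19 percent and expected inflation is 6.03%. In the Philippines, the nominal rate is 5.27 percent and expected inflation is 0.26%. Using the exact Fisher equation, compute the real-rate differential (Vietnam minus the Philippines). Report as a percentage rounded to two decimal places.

Vietnam: (1 + 0.0819)/(1 + 0.0603) − 1 = 2.0372%
The Philippines: (1 + 0.0527)/(1 + 0.0026) − 1 = 4.9970%
Differential = 2.0372% − 4.9970% = -2.9598% → -2.96%.

-2.96%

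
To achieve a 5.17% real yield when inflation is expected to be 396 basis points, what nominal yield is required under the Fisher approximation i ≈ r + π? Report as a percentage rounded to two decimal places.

i ≈ r + π = 5.17% + 3.96% = 9.13%.

9.13%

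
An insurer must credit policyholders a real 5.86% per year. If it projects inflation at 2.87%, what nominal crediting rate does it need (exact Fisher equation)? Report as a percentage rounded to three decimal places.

(1 + i) = (1 + r)(1 + π) = 1.05860 × 1.02870 = 1.08898182
i = 1.08898182 − 1, so the required nominal rate is 8.898%.

8.898%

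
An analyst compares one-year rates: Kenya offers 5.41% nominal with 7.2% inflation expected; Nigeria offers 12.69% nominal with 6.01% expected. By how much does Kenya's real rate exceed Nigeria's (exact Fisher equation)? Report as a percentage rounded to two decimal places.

Kenya: (1 + 0.0541)/(1 + 0.0720) − 1 = -1.6698%
Nigeria: (1 + 0.1269)/(1 + 0.0601) − 1 = 6.3013%
Differential = -1.6698% − 6.3013% = -7.9711% → -7.97%.

-7.97%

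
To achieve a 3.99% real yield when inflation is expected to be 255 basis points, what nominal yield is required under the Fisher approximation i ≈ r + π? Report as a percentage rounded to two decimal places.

i ≈ r + π = 3.99% + 2.55% = 6.54%.

6.54%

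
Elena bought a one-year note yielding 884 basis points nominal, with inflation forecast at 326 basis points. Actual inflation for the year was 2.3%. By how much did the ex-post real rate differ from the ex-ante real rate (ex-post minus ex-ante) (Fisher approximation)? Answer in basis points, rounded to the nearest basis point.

96 basis points

Ex-ante: 8.84% − 3.26% = 5.580%
Ex-post: 8.84% − 2.3% = 6.540%
Difference (ex-post − ex-ante) = 0.9600% → 96 basis points.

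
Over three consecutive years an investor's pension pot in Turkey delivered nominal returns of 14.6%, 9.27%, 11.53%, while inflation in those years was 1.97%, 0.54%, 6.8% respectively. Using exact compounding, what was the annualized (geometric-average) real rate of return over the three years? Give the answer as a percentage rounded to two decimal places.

8.45%

Compound the nominal returns: 1.1460 × 1.0927 × 1.1153 = 1.39661680.
Compound inflation: 1.0197 × 1.0054 × 1.0680 = 1.09492041.
Deflate: 1.39661680 / 1.09492041 = 1.27554184.
Annualized real rate = 1.27554184^(1/3) − 1 = 8.4505% → 8.45%.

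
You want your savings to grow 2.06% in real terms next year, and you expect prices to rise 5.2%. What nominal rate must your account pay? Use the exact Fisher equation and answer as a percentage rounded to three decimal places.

7.367%

(1 + i) = (1 + r)(1 + π) = 1.02060 × 1.05200 = 1.0736712
i = 1.0736712 − 1, so the required nominal rate is 7.367%.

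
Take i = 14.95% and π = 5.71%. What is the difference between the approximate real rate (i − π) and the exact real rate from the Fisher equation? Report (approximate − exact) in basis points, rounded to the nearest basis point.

Approximate: r ≈ 14.950% − 5.710% = 9.2400%
Exact: (1 + 0.1495)/(1 + 0.0571) − 1 = 8.7409%
Error = 9.2400% − 8.7409% = 0.4991% → 50 basis points.

50 basis points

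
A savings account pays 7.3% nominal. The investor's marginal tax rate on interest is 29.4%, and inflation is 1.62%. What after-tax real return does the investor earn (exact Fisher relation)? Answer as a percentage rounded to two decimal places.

After-tax nominal return = 7.3% × (1 − 0.294) = 5.1538%.
1 + r = 1.051538 / 1.01620 = 1.034775
After-tax real rate = 1.034775 − 1 → 3.48%.

3.48%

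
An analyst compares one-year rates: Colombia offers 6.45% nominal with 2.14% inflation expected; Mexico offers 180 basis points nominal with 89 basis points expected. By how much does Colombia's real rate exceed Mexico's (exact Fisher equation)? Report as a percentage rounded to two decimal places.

3.32%

Colombia: (1 + 0.0645)/(1 + 0.0214) − 1 = 4.2197%
Mexico: (1 + 0.0180)/(1 + 0.0089) − 1 = 0.9020%
Differential = 4.2197% − 0.9020% = 3.3177% → 3.32%.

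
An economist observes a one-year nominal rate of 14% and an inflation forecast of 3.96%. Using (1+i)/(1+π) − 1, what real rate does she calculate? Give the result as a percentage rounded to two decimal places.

By the Fisher relation, 1 + r = (1 + i)/(1 + π).
1 + r = 1.14000 / 1.03960 = 1.096576
r = 1.096576 − 1 = 9.6576%, i.e. 9.66%.

9.66%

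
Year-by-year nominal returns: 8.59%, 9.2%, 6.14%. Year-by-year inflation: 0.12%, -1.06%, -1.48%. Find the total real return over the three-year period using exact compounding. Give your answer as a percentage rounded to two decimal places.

Nominal growth factor = 1.0859 × 1.0920 × 1.0614 = 1.258611
Price-level growth factor = 1.0012 × 0.9894 × 0.9852 = 0.975927
Real growth factor = 1.258611 / 0.975927 = 1.289658
Total real return = 1.289658 − 1 → 28.97%.

28.97%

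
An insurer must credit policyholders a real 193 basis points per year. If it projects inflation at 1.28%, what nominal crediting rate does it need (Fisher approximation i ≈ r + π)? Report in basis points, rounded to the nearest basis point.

i ≈ r + π = 1.93% + 1.28% = 321 basis points.

321 basis points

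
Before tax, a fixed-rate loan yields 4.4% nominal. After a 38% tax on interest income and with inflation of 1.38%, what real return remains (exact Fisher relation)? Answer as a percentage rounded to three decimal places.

1.330%

After-tax nominal return = 4.4% × (1 − 0.38) = 2.7280%.
1 + r = 1.02728 / 1.01380 = 1.013297
After-tax real rate = 1.013297 − 1 → 1.330%.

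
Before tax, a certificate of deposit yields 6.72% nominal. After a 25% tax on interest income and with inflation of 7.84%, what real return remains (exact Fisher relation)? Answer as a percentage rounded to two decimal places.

-2.60%

After-tax nominal return = 6.72% × (1 − 0.25) = 5.0400%.
1 + r = 1.05040 / 1.07840 = 0.974036
After-tax real rate = 0.974036 − 1 → -2.60%.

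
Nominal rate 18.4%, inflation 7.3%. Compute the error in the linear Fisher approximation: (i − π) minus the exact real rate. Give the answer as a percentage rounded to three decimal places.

Approximate: r ≈ 18.400% − 7.300% = 11.1000%
Exact: (1 + 0.1840)/(1 + 0.0730) − 1 = 10.3448%
Error = 11.1000% − 10.3448% = 0.7552% → 0.755%.

0.755%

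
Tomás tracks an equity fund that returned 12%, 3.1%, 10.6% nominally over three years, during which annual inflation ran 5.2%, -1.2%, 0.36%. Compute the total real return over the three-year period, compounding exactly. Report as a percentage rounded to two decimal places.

22.43%

Compound the nominal returns: 1.1200 × 1.0310 × 1.1060 = 1.277120.
Compound inflation: 1.0520 × 0.9880 × 1.0036 = 1.043118.
Deflate: 1.277120 / 1.043118 = 1.224330.
Total real return = 1.224330 − 1 → 22.43%.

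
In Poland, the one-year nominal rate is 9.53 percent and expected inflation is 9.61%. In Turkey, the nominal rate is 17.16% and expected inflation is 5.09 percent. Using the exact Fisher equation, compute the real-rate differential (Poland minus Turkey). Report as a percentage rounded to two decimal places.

-11.56%

Poland: (1 + 0.0953)/(1 + 0.0961) − 1 = -0.0730%
Turkey: (1 + 0.1716)/(1 + 0.0509) − 1 = 11.4854%
Differential = -0.0730% − 11.4854% = -11.5584% → -11.56%.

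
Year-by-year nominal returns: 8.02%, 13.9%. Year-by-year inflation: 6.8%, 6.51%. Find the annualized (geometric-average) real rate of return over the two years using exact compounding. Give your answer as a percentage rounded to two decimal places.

4.00%

Compound the nominal returns: 1.0802 × 1.1390 = 1.23034780.
Compound inflation: 1.0680 × 1.0651 = 1.13752680.
Deflate: 1.23034780 / 1.13752680 = 1.08159896.
Annualized real rate = 1.08159896^(1/2) − 1 = 3.9999% → 4.00%.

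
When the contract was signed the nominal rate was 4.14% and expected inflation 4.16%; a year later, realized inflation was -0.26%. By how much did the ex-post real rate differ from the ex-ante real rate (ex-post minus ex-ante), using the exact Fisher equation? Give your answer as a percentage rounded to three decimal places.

4.431%

Ex-ante: (1 + 0.0414)/(1 + 0.0416) − 1 = -0.0192%
Ex-post: (1 + 0.0414)/(1 − 0.0026) − 1 = 4.4115%
Difference (ex-post − ex-ante) = 4.4307% → 4.431%.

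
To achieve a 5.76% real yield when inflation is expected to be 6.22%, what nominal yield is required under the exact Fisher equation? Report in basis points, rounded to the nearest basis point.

1234 basis points

(1 + i) = (1 + r)(1 + π) = 1.05760 × 1.06220 = 1.12338272
i = 1.12338272 − 1, so the required nominal rate is 1234 basis points.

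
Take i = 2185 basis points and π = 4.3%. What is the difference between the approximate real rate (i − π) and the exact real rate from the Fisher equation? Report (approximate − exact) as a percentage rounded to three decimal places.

Approximate: r ≈ 21.850% − 4.300% = 17.5500%
Exact: (1 + 0.2185)/(1 + 0.0430) − 1 = 16.82646%
Error = 17.5500% − 16.82646% = 0.72354% → 0.724%.

0.724%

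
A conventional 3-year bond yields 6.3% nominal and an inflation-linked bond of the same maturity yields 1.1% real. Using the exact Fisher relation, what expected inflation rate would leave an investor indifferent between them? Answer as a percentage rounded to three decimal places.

5.143%

(1 + π) = (1 + i)/(1 + r) = 1.06300 / 1.01100 = 1.051434
Break-even inflation = 1.051434 − 1 → 5.143%.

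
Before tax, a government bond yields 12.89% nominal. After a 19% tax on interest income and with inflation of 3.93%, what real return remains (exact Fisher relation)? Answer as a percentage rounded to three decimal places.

6.265%

After-tax nominal return = 12.89% × (1 − 0.19) = 10.4409%.
1 + r = 1.104409 / 1.03930 = 1.062647
After-tax real rate = 1.062647 − 1 → 6.265%.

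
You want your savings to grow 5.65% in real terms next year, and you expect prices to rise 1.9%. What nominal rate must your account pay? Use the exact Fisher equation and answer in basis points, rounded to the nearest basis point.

(1 + i) = (1 + r)(1 + π) = 1.05650 × 1.01900 = 1.0765735
i = 1.0765735 − 1, so the required nominal rate is 766 basis points.

766 basis points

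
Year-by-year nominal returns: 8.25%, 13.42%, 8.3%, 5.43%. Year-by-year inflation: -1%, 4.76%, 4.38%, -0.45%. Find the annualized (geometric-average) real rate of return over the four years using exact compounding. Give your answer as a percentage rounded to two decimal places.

Nominal growth factor = 1.0825 × 1.1342 × 1.0830 × 1.0543 = 1.40187797
Price-level growth factor = 0.9900 × 1.0476 × 1.0438 × 0.9955 = 1.07767856
Real growth factor = 1.40187797 / 1.07767856 = 1.30083128
Annualized real rate = 1.30083128^(1/4) − 1 = 6.7961% → 6.80%.

6.80%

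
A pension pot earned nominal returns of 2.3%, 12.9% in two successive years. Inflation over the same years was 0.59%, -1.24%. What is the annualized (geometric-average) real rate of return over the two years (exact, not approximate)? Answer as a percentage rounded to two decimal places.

7.82%

Compound the nominal returns: 1.0230 × 1.1290 = 1.15496700.
Compound inflation: 1.0059 × 0.9876 = 0.99342684.
Deflate: 1.15496700 / 0.99342684 = 1.16260902.
Annualized real rate = 1.16260902^(1/2) − 1 = 7.8243% → 7.82%.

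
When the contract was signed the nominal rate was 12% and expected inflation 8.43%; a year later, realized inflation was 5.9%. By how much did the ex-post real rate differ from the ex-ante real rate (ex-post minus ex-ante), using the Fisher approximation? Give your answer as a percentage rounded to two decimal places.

Ex-ante: 12% − 8.43% = 3.570%
Ex-post: 12% − 5.9% = 6.100%
Difference (ex-post − ex-ante) = 2.5300% → 2.53%.

2.53%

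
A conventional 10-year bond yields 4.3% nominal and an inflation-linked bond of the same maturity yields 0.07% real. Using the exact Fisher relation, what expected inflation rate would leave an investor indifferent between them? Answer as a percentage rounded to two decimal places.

4.23%

(1 + π) = (1 + i)/(1 + r) = 1.04300 / 1.00070 = 1.042270
Break-even inflation = 1.042270 − 1 → 4.23%.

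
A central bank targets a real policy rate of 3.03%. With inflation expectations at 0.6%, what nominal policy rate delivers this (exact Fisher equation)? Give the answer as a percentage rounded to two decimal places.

(1 + i) = (1 + r)(1 + π) = 1.03030 × 1.00600 = 1.0364818
i = 1.0364818 − 1, so the required nominal rate is 3.65%.

3.65%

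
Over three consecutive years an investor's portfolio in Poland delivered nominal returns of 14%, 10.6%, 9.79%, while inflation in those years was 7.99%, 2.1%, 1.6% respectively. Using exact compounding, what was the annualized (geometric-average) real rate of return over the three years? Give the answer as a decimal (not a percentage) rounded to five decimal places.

0.07310

Nominal growth factor = 1.1400 × 1.1060 × 1.0979 = 1.38427624
Price-level growth factor = 1.0799 × 1.0210 × 1.0160 = 1.12021915
Real growth factor = 1.38427624 / 1.12021915 = 1.23571914
Annualized real rate = 1.23571914^(1/3) − 1 = 7.3099% → 0.07310.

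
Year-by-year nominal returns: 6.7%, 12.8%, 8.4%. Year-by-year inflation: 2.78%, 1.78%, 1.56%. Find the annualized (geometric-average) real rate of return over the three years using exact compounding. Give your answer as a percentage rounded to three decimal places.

Compound the nominal returns: 1.0670 × 1.1280 × 1.0840 = 1.30467638.
Compound inflation: 1.0278 × 1.0178 × 1.0156 = 1.06241392.
Deflate: 1.30467638 / 1.06241392 = 1.22803021.
Annualized real rate = 1.22803021^(1/3) − 1 = 7.0869% → 7.087%.

7.087%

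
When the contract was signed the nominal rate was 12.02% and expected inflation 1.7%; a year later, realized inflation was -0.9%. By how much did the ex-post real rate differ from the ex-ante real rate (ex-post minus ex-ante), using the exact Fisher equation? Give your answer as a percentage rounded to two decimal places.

Ex-ante: (1 + 0.1202)/(1 + 0.0170) − 1 = 10.1475%
Ex-post: (1 + 0.1202)/(1 − 0.0090) − 1 = 13.0373%
Difference (ex-post − ex-ante) = 2.8898% → 2.89%.

2.89%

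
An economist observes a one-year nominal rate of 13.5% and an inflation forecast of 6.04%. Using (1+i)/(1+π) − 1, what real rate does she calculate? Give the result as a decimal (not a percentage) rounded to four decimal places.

By the Fisher identity, 1 + r = (1 + i)/(1 + π).
1 + r = 1.13500 / 1.06040 = 1.070351
r = 1.070351 − 1 = 7.0351%, i.e. 0.0704.

0.0704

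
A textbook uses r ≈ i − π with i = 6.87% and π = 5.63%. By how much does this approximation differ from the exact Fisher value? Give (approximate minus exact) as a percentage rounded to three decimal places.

Approximate: r ≈ 6.870% − 5.630% = 1.2400%
Exact: (1 + 0.0687)/(1 + 0.0563) − 1 = 1.1739%
Error = 1.2400% − 1.1739% = 0.0661% → 0.066%.

0.066%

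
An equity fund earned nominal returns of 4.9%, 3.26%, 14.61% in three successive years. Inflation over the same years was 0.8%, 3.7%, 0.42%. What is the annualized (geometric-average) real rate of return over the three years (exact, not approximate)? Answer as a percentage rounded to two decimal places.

Compound the nominal returns: 1.0490 × 1.0326 × 1.1461 = 1.24145254.
Compound inflation: 1.0080 × 1.0370 × 1.0042 = 1.04968624.
Deflate: 1.24145254 / 1.04968624 = 1.18268916.
Annualized real rate = 1.18268916^(1/3) − 1 = 5.7524% → 5.75%.

5.75%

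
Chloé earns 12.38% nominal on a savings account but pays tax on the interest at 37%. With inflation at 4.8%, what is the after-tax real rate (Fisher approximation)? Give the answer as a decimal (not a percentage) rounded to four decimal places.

0.0300

After-tax nominal return = 12.38% × (1 − 0.37) = 7.7994%.
r ≈ 7.7994% − 4.8% → 0.0300.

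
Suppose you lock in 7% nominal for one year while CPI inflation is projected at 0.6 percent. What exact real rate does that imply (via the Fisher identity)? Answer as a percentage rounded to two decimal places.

6.36%

By the Fisher identity, 1 + r = (1 + i)/(1 + π).
1 + r = 1.07000 / 1.00600 = 1.063618
r = 1.063618 − 1 = 6.3618%, i.e. 6.36%.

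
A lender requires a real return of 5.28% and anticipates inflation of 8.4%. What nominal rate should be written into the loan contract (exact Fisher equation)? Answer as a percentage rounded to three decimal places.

(1 + i) = (1 + r)(1 + π) = 1.05280 × 1.08400 = 1.1412352
i = 1.1412352 − 1, so the required nominal rate is 14.124%.

14.124%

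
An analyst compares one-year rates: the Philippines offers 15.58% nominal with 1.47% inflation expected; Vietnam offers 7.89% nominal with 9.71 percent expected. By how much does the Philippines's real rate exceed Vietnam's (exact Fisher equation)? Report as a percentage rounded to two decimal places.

15.56%

The Philippines: (1 + 0.1558)/(1 + 0.0147) − 1 = 13.9056%
Vietnam: (1 + 0.0789)/(1 + 0.0971) − 1 = -1.6589%
Differential = 13.9056% − (-1.6589%) = 15.5645% → 15.56%.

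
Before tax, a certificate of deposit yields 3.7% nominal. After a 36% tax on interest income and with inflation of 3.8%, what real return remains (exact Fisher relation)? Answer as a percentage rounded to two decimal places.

After-tax nominal return = 3.7% × (1 − 0.36) = 2.3680%.
1 + r = 1.02368 / 1.03800 = 0.986204
After-tax real rate = 0.986204 − 1 → -1.38%.

-1.38%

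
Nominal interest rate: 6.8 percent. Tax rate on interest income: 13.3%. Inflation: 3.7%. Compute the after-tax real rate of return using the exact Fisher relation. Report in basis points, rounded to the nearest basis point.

After-tax nominal return = 6.8% × (1 − 0.133) = 5.8956%.
1 + r = 1.058956 / 1.03700 = 1.021173
After-tax real rate = 1.021173 − 1 → 212 basis points.

212 basis points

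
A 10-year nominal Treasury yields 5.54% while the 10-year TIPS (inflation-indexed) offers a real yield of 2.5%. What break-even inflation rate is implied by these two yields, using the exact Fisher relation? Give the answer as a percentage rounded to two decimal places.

2.97%

(1 + π) = (1 + i)/(1 + r) = 1.05540 / 1.02500 = 1.029659
Break-even inflation = 1.029659 − 1 → 2.97%.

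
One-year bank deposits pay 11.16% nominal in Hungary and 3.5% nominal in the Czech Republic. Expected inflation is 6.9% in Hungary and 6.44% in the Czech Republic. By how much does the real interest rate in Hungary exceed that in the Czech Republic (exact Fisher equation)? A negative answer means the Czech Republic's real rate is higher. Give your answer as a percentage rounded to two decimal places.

Hungary: (1 + 0.1116)/(1 + 0.0690) − 1 = 3.9850%
The Czech Republic: (1 + 0.0350)/(1 + 0.0644) − 1 = -2.7621%
Differential = 3.9850% − (-2.7621%) = 6.7472% → 6.75%.

6.75%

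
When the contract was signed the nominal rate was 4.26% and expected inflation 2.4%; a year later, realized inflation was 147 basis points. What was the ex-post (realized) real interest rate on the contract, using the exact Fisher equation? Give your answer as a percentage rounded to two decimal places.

2.75%

Ex-post: (1 + 0.0426)/(1 + 0.0147) − 1 = 2.7496%
So the realized real rate is 2.75%.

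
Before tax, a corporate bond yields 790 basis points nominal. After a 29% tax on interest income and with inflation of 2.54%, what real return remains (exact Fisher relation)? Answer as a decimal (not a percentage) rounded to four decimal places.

0.0299

After-tax nominal return = 7.9% × (1 − 0.29) = 5.6090%.
1 + r = 1.05609 / 1.02540 = 1.029930
After-tax real rate = 1.029930 − 1 → 0.0299.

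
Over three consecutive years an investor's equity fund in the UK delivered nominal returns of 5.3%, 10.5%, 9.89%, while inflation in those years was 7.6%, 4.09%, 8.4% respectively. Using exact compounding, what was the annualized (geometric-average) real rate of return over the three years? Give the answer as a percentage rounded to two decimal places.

Compound the nominal returns: 1.0530 × 1.1050 × 1.0989 = 1.27864158.
Compound inflation: 1.0760 × 1.0409 × 1.0840 = 1.21408911.
Deflate: 1.27864158 / 1.21408911 = 1.05316947.
Annualized real rate = 1.05316947^(1/3) − 1 = 1.7418% → 1.74%.

1.74%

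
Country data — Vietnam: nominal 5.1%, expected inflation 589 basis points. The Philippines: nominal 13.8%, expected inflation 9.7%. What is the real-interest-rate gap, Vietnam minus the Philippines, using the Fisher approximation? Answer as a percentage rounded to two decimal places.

-4.89%

Vietnam: 5.1% − 5.89% = -0.790%
The Philippines: 13.8% − 9.7% = 4.100%
Differential = -4.890% → -4.89%.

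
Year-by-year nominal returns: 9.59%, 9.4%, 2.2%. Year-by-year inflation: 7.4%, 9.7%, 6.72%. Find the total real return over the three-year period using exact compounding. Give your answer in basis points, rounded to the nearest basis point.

Nominal growth factor = 1.0959 × 1.0940 × 1.0220 = 1.225291
Price-level growth factor = 1.0740 × 1.0970 × 1.0672 = 1.257352
Real growth factor = 1.225291 / 1.257352 = 0.974501
Total real return = 0.974501 − 1 → -255 basis points.

-255 basis points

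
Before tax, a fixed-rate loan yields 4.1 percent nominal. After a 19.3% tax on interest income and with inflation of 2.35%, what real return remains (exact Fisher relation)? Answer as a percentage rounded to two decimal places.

After-tax nominal return = 4.1% × (1 − 0.193) = 3.3087%.
1 + r = 1.033087 / 1.02350 = 1.009367
After-tax real rate = 1.009367 − 1 → 0.94%.

0.94%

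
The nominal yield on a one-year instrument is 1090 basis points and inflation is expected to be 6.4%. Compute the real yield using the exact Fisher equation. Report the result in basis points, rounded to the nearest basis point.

By the Fisher identity, 1 + r = (1 + i)/(1 + π).
1 + r = 1.10900 / 1.06400 = 1.042293
r = 1.042293 − 1 = 4.2293%, i.e. 423 basis points.

423 basis points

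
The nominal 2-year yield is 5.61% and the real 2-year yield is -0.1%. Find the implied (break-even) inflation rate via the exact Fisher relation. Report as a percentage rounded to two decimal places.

(1 + π) = (1 + i)/(1 + r) = 1.05610 / 0.99900 = 1.057157
Break-even inflation = 1.057157 − 1 → 5.72%.

5.72%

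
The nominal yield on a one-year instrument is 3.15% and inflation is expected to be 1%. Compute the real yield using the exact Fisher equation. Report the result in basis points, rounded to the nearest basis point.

213 basis points

1 + r = 1.03150 / 1.01000 = 1.021287
r = 1.021287 − 1 = 2.1287%, i.e. 213 basis points.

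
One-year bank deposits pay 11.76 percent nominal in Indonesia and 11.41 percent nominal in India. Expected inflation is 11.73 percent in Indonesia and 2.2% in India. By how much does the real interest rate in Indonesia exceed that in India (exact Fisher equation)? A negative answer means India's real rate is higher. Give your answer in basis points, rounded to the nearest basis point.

-898 basis points

Indonesia: (1 + 0.1176)/(1 + 0.1173) − 1 = 0.0269%
India: (1 + 0.1141)/(1 + 0.0220) − 1 = 9.0117%
Differential = 0.0269% − 9.0117% = -8.9849% → -898 basis points.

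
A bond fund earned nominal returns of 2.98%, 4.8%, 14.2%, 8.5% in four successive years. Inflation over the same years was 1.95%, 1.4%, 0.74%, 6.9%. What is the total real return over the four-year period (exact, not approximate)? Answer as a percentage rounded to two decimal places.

20.12%

Compound the nominal returns: 1.0298 × 1.0480 × 1.1420 × 1.0850 = 1.337242.
Compound inflation: 1.0195 × 1.0140 × 1.0074 × 1.0690 = 1.113281.
Deflate: 1.337242 / 1.113281 = 1.201172.
Total real return = 1.201172 − 1 → 20.12%.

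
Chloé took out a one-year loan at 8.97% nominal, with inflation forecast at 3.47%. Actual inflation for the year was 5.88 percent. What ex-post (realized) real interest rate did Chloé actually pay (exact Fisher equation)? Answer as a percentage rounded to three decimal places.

2.918%

Ex-post: (1 + 0.0897)/(1 + 0.0588) − 1 = 2.9184%
So the realized real rate is 2.918%.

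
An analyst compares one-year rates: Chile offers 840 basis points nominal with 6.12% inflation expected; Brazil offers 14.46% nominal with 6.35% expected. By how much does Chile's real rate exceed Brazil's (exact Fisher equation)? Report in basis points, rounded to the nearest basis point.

Chile: (1 + 0.0840)/(1 + 0.0612) − 1 = 2.1485%
Brazil: (1 + 0.1446)/(1 + 0.0635) − 1 = 7.6258%
Differential = 2.1485% − 7.6258% = -5.4773% → -548 basis points.

-548 basis points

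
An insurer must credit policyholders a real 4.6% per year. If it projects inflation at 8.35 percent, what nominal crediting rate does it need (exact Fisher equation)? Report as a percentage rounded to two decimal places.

13.33%

(1 + i) = (1 + r)(1 + π) = 1.04600 × 1.08350 = 1.133341
i = 1.133341 − 1, so the required nominal rate is 13.33%.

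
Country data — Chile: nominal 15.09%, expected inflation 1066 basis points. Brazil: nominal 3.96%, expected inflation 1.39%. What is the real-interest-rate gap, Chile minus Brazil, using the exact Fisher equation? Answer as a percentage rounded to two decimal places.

Chile: (1 + 0.1509)/(1 + 0.1066) − 1 = 4.0033%
Brazil: (1 + 0.0396)/(1 + 0.0139) − 1 = 2.5348%
Differential = 4.0033% − 2.5348% = 1.4685% → 1.47%.

1.47%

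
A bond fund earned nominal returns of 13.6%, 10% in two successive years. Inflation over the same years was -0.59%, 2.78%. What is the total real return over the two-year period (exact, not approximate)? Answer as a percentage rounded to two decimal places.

Nominal growth factor = 1.1360 × 1.1000 = 1.249600
Price-level growth factor = 0.9941 × 1.0278 = 1.021736
Real growth factor = 1.249600 / 1.021736 = 1.223017
Total real return = 1.223017 − 1 → 22.30%.

22.30%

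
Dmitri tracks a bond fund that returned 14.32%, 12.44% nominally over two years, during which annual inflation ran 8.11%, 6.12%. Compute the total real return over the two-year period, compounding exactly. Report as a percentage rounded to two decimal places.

12.04%

Compound the nominal returns: 1.1432 × 1.1244 = 1.285414.
Compound inflation: 1.0811 × 1.0612 = 1.147263.
Deflate: 1.285414 / 1.147263 = 1.120418.
Total real return = 1.120418 − 1 → 12.04%.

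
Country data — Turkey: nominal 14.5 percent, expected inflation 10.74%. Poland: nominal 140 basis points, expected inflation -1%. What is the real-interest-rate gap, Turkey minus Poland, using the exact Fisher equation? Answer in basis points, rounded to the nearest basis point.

Turkey: (1 + 0.1450)/(1 + 0.1074) − 1 = 3.3953%
Poland: (1 + 0.0140)/(1 − 0.0100) − 1 = 2.4242%
Differential = 3.3953% − 2.4242% = 0.9711% → 97 basis points.

97 basis points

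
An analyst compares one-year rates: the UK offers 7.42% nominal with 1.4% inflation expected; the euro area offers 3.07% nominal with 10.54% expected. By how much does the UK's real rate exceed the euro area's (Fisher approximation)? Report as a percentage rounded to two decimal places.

13.49%

The UK: 7.42% − 1.4% = 6.020%
The euro area: 3.07% − 10.54% = -7.470%
Differential = 13.490% → 13.49%.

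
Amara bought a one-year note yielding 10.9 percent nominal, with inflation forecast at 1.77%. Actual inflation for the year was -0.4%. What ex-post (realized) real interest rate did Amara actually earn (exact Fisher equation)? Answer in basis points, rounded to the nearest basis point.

Ex-post: (1 + 0.1090)/(1 − 0.0040) − 1 = 11.3454%
So the realized real rate is 1135 basis points.

1135 basis points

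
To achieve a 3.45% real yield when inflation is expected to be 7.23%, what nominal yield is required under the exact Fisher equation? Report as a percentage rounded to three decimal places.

10.929%

(1 + i) = (1 + r)(1 + π) = 1.03450 × 1.07230 = 1.10929435
i = 1.10929435 − 1, so the required nominal rate is 10.929%.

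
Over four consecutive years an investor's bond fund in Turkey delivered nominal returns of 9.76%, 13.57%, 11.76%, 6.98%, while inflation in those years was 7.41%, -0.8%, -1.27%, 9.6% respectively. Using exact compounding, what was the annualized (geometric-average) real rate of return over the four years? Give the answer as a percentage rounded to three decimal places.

6.628%

Nominal growth factor = 1.0976 × 1.1357 × 1.1176 × 1.0698 = 1.49037896
Price-level growth factor = 1.0741 × 0.9920 × 0.9873 × 1.0960 = 1.15296488
Real growth factor = 1.49037896 / 1.15296488 = 1.29264905
Annualized real rate = 1.29264905^(1/4) − 1 = 6.6277% → 6.628%.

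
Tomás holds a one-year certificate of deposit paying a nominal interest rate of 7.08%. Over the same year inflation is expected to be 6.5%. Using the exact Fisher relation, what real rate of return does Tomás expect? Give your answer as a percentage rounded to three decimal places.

By the Fisher relation, 1 + r = (1 + i)/(1 + π).
1 + r = 1.07080 / 1.06500 = 1.005446
r = 1.005446 − 1 = 0.5446%, i.e. 0.545%.

0.545%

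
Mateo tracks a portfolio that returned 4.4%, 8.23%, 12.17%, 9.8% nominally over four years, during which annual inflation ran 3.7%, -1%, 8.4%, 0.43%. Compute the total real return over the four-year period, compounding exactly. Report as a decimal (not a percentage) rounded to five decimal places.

0.24515

Compound the nominal returns: 1.0440 × 1.0823 × 1.1217 × 1.0980 = 1.391641.
Compound inflation: 1.0370 × 0.9900 × 1.0840 × 1.0043 = 1.117652.
Deflate: 1.391641 / 1.117652 = 1.245147.
Total real return = 1.245147 − 1 → 0.24515.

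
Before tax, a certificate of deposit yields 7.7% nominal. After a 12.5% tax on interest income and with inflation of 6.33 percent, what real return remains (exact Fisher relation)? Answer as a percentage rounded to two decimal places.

After-tax nominal return = 7.7% × (1 − 0.125) = 6.7375%.
1 + r = 1.067375 / 1.06330 = 1.003832
After-tax real rate = 1.003832 − 1 → 0.38%.

0.38%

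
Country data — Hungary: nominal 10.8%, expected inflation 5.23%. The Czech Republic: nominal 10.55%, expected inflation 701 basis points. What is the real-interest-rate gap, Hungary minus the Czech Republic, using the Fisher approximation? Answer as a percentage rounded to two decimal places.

2.03%

Hungary: 10.8% − 5.23% = 5.570%
The Czech Republic: 10.55% − 7.01% = 3.540%
Differential = 2.030% → 2.03%.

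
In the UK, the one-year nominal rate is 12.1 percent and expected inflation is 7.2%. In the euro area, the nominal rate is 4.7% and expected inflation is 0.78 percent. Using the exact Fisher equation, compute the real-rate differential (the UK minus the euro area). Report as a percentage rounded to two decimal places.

0.68%

The UK: (1 + 0.1210)/(1 + 0.0720) − 1 = 4.5709%
The euro area: (1 + 0.0470)/(1 + 0.0078) − 1 = 3.8897%
Differential = 4.5709% − 3.8897% = 0.6812% → 0.68%.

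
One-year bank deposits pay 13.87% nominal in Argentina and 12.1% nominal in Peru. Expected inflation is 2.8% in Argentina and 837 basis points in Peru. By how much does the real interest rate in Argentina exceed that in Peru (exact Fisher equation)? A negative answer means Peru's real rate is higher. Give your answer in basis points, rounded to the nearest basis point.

Argentina: (1 + 0.1387)/(1 + 0.0280) − 1 = 10.7685%
Peru: (1 + 0.1210)/(1 + 0.0837) − 1 = 3.4419%
Differential = 10.7685% − 3.4419% = 7.3266% → 733 basis points.

733 basis points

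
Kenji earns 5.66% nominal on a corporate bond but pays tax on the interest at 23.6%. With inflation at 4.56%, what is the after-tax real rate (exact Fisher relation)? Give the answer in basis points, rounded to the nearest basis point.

-23 basis points

After-tax nominal return = 5.66% × (1 − 0.236) = 4.32424%.
1 + r = 1.0432424 / 1.04560 = 0.997745
After-tax real rate = 0.997745 − 1 → -23 basis points.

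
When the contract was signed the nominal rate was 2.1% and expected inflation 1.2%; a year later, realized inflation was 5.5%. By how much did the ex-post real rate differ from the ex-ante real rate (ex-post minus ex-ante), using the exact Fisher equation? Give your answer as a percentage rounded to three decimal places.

-4.112%

Ex-ante: (1 + 0.0210)/(1 + 0.0120) − 1 = 0.8893%
Ex-post: (1 + 0.0210)/(1 + 0.0550) − 1 = -3.2227%
Difference (ex-post − ex-ante) = -4.1121% → -4.112%.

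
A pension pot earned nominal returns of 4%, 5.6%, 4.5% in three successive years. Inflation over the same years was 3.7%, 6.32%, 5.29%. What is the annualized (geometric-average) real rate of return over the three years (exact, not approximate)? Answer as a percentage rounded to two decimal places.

Compound the nominal returns: 1.0400 × 1.0560 × 1.0450 = 1.14766080.
Compound inflation: 1.0370 × 1.0632 × 1.0529 = 1.16086268.
Deflate: 1.14766080 / 1.16086268 = 0.98862753.
Annualized real rate = 0.98862753^(1/3) − 1 = -0.3805% → -0.38%.

-0.38%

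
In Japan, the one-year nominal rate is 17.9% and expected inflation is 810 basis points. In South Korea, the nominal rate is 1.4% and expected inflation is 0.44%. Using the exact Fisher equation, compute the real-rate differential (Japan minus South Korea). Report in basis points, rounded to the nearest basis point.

811 basis points

Japan: (1 + 0.1790)/(1 + 0.0810) − 1 = 9.0657%
South Korea: (1 + 0.0140)/(1 + 0.0044) − 1 = 0.9558%
Differential = 9.0657% − 0.9558% = 8.1099% → 811 basis points.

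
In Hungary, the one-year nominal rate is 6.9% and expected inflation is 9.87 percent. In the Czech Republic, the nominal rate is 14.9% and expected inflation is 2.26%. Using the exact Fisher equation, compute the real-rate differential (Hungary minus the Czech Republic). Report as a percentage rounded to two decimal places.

-15.06%

Hungary: (1 + 0.0690)/(1 + 0.0987) − 1 = -2.7032%
The Czech Republic: (1 + 0.1490)/(1 + 0.0226) − 1 = 12.3606%
Differential = -2.7032% − 12.3606% = -15.0638% → -15.06%.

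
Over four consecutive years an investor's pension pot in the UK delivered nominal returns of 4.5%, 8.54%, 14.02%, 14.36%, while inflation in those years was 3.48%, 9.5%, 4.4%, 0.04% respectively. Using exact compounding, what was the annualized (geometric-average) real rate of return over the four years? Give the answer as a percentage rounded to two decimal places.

Compound the nominal returns: 1.0450 × 1.0854 × 1.1402 × 1.1436 = 1.47897656.
Compound inflation: 1.0348 × 1.0950 × 1.0440 × 1.0004 = 1.18343585.
Deflate: 1.47897656 / 1.18343585 = 1.24973108.
Annualized real rate = 1.24973108^(1/4) − 1 = 5.7314% → 5.73%.

5.73%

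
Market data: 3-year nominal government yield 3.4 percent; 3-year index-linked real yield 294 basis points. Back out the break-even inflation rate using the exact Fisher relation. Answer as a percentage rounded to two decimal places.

(1 + π) = (1 + i)/(1 + r) = 1.03400 / 1.02940 = 1.004469
Break-even inflation = 1.004469 − 1 → 0.45%.

0.45%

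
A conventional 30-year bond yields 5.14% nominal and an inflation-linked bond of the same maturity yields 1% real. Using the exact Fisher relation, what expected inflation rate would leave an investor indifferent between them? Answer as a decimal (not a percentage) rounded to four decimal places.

(1 + π) = (1 + i)/(1 + r) = 1.05140 / 1.01000 = 1.040990
Break-even inflation = 1.040990 − 1 → 0.0410.

0.0410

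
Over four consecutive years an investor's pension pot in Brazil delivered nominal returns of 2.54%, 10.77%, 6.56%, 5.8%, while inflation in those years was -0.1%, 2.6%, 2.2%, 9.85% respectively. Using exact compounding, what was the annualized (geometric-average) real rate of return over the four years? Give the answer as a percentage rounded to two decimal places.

2.71%

Compound the nominal returns: 1.0254 × 1.1077 × 1.0656 × 1.0580 = 1.28054648.
Compound inflation: 0.9990 × 1.0260 × 1.0220 × 1.0985 = 1.15070449.
Deflate: 1.28054648 / 1.15070449 = 1.11283696.
Annualized real rate = 1.11283696^(1/4) − 1 = 2.7089% → 2.71%.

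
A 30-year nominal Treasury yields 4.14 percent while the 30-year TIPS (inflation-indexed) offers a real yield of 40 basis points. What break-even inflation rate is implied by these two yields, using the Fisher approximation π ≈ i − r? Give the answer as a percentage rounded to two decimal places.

3.74%

π ≈ i − r = 4.14% − 0.4% → 3.74%.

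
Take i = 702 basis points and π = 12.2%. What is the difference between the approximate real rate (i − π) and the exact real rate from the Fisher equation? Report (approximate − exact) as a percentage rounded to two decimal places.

Approximate: r ≈ 7.020% − 12.200% = -5.1800%
Exact: (1 + 0.0702)/(1 + 0.1220) − 1 = -4.6168%
Error = -5.1800% − (-4.6168%) = -0.5632% → -0.56%.

-0.56%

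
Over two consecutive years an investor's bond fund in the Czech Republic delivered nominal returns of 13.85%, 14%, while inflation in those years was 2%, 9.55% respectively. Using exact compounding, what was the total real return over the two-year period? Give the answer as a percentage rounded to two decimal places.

Nominal growth factor = 1.1385 × 1.1400 = 1.297890
Price-level growth factor = 1.0200 × 1.0955 = 1.117410
Real growth factor = 1.297890 / 1.117410 = 1.161516
Total real return = 1.161516 − 1 → 16.15%.

16.15%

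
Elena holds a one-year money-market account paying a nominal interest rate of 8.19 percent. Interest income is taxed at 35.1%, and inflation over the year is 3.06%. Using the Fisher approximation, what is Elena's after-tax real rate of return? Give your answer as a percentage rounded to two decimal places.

2.26%

After-tax nominal return = 8.19% × (1 − 0.351) = 5.31531%.
r ≈ 5.31531% − 3.06% → 2.26%.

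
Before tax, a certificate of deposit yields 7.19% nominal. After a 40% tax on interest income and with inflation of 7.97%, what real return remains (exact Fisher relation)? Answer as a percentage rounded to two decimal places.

-3.39%

After-tax nominal return = 7.19% × (1 − 0.4) = 4.3140%.
1 + r = 1.04314 / 1.07970 = 0.966139
After-tax real rate = 0.966139 − 1 → -3.39%.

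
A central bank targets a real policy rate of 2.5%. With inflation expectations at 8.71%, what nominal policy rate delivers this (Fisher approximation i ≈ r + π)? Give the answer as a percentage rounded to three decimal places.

i ≈ r + π = 2.5% + 8.71% = 11.210%.

11.210%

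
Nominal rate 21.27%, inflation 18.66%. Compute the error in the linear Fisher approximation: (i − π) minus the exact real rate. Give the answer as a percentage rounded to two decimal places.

0.41%

Approximate: r ≈ 21.270% − 18.660% = 2.6100%
Exact: (1 + 0.2127)/(1 + 0.1866) − 1 = 2.1996%
Error = 2.6100% − 2.1996% = 0.4104% → 0.41%.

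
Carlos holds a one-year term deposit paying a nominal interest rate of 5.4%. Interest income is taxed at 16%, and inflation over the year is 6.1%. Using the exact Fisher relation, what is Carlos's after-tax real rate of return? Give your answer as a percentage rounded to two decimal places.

-1.47%

After-tax nominal return = 5.4% × (1 − 0.16) = 4.5360%.
1 + r = 1.04536 / 1.06100 = 0.985259
After-tax real rate = 0.985259 − 1 → -1.47%.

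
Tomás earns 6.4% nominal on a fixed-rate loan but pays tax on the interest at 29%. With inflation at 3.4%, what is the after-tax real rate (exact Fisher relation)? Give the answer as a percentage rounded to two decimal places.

1.11%

After-tax nominal return = 6.4% × (1 − 0.29) = 4.5440%.
1 + r = 1.04544 / 1.03400 = 1.011064
After-tax real rate = 1.011064 − 1 → 1.11%.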